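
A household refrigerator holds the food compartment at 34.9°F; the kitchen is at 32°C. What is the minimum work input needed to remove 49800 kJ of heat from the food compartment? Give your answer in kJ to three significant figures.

In absolute terms T_C = 274.76 K and T_H = 305.15 K, so ΔT = 30.39 K.
The reversible limit is COP_R = T_C/ΔT = 9.041, so W_min = Q_C/COP = Q_C·ΔT/T_C.
W_min = 49800 × 30.39/274.76 = 5508 kJ.

5510 kJ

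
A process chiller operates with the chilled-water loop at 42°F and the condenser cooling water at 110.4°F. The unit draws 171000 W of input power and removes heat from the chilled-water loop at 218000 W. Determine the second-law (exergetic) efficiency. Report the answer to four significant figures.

COP_actual = Q̇_C/Ẇ = 218000/171000 = 1.275.
In absolute terms T_C = 278.71 K and T_H = 316.71 K, so ΔT = 38.00 K.
COP_Carnot = T_C/ΔT = 278.71/38.00 = 7.334.
η_II = COP_actual/COP_Carnot = 1.275/7.334 = 0.1738.

0.1738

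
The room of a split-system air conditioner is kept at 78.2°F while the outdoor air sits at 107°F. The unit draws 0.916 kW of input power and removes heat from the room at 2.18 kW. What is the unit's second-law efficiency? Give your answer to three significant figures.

0.127

COP_actual = Q̇_C/Ẇ = 2.180/0.9160 = 2.380.
In absolute terms T_C = 298.82 K and T_H = 314.82 K, so ΔT = 16.00 K.
COP_Carnot = T_C/ΔT = 298.82/16.00 = 18.68.
η_II = COP_actual/COP_Carnot = 2.380/18.68 = 0.1274.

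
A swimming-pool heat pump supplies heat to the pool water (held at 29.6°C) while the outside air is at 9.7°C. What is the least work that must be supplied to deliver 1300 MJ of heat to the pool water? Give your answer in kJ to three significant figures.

In absolute terms T_C = 282.85 K and T_H = 302.75 K, so ΔT = 19.90 K.
The reversible limit is COP_HP = T_H/ΔT = 15.21, so W_min = Q_H/COP = Q_H·ΔT/T_H.
W_min = 1300 × 19.90/302.75 = 85.45 MJ = 85450 kJ.

85500 kJ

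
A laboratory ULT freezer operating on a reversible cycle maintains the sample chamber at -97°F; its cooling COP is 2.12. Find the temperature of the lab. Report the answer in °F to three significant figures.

COP_R = T_C/(T_H − T_C) gives T_H − T_C = T_C/COP.
With T_C = 201.48 K, T_H = 201.48 × (1 + 1/2.12) = 296.52 K.
Converting, 296.52 K = 74.07°F.

74.1 °F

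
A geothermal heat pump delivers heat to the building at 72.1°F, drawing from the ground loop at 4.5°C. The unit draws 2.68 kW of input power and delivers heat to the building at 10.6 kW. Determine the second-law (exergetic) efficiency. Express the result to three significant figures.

COP_actual = Q̇_H/Ẇ = 10.60/2.680 = 3.955.
In absolute terms T_C = 277.65 K and T_H = 295.43 K, so ΔT = 17.78 K.
COP_Carnot = T_H/ΔT = 295.43/17.78 = 16.62.
η_II = COP_actual/COP_Carnot = 3.955/16.62 = 0.2380.

0.238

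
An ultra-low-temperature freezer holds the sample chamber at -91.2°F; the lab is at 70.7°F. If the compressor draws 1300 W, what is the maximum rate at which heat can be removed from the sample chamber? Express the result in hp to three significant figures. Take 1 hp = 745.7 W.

In absolute terms T_C = 204.71 K and T_H = 294.65 K, so ΔT = 89.94 K.
COP_Carnot = T_C/ΔT = 204.71/89.94 = 2.276.
Q̇_max = COP_Carnot × Ẇ = 2.276 × 1300 W = 2959 W = 3.968 hp.

3.97 hp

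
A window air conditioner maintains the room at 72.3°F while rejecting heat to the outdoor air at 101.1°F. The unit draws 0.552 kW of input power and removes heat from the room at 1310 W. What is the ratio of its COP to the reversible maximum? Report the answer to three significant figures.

Converting, Q̇_C = 1310 W = 1.310 kW, so COP_actual = Q̇_C/Ẇ = 1.310/0.5520 = 2.373.
In absolute terms T_C = 295.54 K and T_H = 311.54 K, so ΔT = 16.00 K.
COP_Carnot = T_C/ΔT = 295.54/16.00 = 18.47.
η_II = COP_actual/COP_Carnot = 2.373/18.47 = 0.1285.

0.128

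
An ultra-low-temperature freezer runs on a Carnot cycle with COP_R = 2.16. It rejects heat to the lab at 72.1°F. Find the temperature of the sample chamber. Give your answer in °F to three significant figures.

For a Carnot refrigerator COP_R = T_C/(T_H − T_C), so T_C = COP·T_H/(1 + COP).
With T_H = 295.43 K, T_C = 2.16 × 295.43/3.160 = 201.94 K.
Converting, 201.94 K = -96.18°F.

-96.2 °F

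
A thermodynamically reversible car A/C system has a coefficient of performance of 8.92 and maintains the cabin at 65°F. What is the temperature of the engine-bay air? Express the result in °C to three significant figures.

COP_R = T_C/(T_H − T_C) gives T_H − T_C = T_C/COP.
With T_C = 291.48 K, T_H = 291.48 × (1 + 1/8.92) = 324.16 K.
Converting, 324.16 K = 51.01°C.

51.0 °C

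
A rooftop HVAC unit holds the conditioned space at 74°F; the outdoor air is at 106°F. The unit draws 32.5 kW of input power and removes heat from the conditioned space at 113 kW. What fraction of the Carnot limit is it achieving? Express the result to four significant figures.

COP_actual = Q̇_C/Ẇ = 113.0/32.50 = 3.477.
In absolute terms T_C = 296.48 K and T_H = 314.26 K, so ΔT = 17.78 K.
COP_Carnot = T_C/ΔT = 296.48/17.78 = 16.68.
η_II = COP_actual/COP_Carnot = 3.477/16.68 = 0.2085.

0.2085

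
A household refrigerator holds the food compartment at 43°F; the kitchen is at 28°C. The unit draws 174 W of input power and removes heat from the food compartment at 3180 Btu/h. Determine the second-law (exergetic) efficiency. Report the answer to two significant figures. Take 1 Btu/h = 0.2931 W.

Converting, Q̇_C = 3180 Btu/h = 932.1 W, so COP_actual = Q̇_C/Ẇ = 932.1/174.0 = 5.357.
In absolute terms T_C = 279.26 K and T_H = 301.15 K, so ΔT = 21.89 K.
COP_Carnot = T_C/ΔT = 279.26/21.89 = 12.76.
η_II = COP_actual/COP_Carnot = 5.357/12.76 = 0.4199.

0.42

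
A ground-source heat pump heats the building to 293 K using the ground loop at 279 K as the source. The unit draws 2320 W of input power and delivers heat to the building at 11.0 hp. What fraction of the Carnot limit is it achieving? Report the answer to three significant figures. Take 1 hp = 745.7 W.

0.169

Converting, Q̇_H = 11.00 hp = 8203 W, so COP_actual = Q̇_H/Ẇ = 8203/2320 = 3.536.
The reservoir spacing is ΔT = 293 − 279 = 14.00 K.
COP_Carnot = T_H/ΔT = 293.00/14.00 = 20.93.
η_II = COP_actual/COP_Carnot = 3.536/20.93 = 0.1689.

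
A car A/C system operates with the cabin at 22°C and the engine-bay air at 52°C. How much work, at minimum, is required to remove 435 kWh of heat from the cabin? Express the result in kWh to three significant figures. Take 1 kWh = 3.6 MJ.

44.2 kWh

In absolute terms T_C = 295.15 K and T_H = 325.15 K, so ΔT = 30.00 K.
The reversible limit is COP_R = T_C/ΔT = 9.838, so W_min = Q_C/COP = Q_C·ΔT/T_C.
W_min = 435.0 × 30.00/295.15 = 44.21 kWh.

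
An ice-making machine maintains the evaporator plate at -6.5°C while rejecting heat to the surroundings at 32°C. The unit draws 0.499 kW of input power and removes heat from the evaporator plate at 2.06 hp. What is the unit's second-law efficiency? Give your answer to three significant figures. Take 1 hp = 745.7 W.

0.444

Converting, Q̇_C = 2.060 hp = 1.536 kW, so COP_actual = Q̇_C/Ẇ = 1.536/0.4990 = 3.078.
In absolute terms T_C = 266.65 K and T_H = 305.15 K, so ΔT = 38.50 K.
COP_Carnot = T_C/ΔT = 266.65/38.50 = 6.926.
η_II = COP_actual/COP_Carnot = 3.078/6.926 = 0.4445.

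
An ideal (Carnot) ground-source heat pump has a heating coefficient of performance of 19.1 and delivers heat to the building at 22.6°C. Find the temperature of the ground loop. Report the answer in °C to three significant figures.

7.12 °C

COP_HP = T_H/(T_H − T_C) gives T_H − T_C = T_H/COP.
With T_H = 295.75 K, T_C = 295.75 × (1 − 1/19.1) = 280.27 K.
Converting, 280.27 K = 7.12°C.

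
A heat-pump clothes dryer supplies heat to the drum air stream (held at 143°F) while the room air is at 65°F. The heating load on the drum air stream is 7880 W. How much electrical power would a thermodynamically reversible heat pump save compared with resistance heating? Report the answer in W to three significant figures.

6860 W

In absolute terms T_C = 291.48 K and T_H = 334.82 K, so ΔT = 43.33 K.
COP_Carnot = T_H/ΔT = 334.82/43.33 = 7.727.
Resistance heating needs Ẇ_res = Q̇_H = 7880 W; the reversible heat pump needs only Ẇ_hp = Q̇_H/COP = 1020 W.
Saving = 7880 − 1020 = 6860 W.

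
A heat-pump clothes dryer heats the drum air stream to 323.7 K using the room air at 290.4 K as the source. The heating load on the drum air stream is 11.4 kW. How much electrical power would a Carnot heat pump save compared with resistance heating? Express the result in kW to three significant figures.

10.2 kW

The reservoir spacing is ΔT = 323.7 − 290.4 = 33.30 K.
COP_Carnot = T_H/ΔT = 323.70/33.30 = 9.721.
Resistance heating needs Ẇ_res = Q̇_H = 11.40 kW; the reversible heat pump needs only Ẇ_hp = Q̇_H/COP = 1.173 kW.
Saving = 11.40 − 1.173 = 10.23 kW.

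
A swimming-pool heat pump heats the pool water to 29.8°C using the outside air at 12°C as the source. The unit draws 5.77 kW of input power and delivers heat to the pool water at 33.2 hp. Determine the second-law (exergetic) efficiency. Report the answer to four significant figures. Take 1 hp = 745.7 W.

Converting, Q̇_H = 33.20 hp = 24.76 kW, so COP_actual = Q̇_H/Ẇ = 24.76/5.770 = 4.291.
In absolute terms T_C = 285.15 K and T_H = 302.95 K, so ΔT = 17.80 K.
COP_Carnot = T_H/ΔT = 302.95/17.80 = 17.02.
η_II = COP_actual/COP_Carnot = 4.291/17.02 = 0.2521.

0.2521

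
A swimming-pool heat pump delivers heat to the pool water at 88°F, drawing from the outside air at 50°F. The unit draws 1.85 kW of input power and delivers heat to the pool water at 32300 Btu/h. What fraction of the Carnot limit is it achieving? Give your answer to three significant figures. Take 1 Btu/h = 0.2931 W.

Converting, Q̇_H = 32300 Btu/h = 9.467 kW, so COP_actual = Q̇_H/Ẇ = 9.467/1.850 = 5.117.
In absolute terms T_C = 283.15 K and T_H = 304.26 K, so ΔT = 21.11 K.
COP_Carnot = T_H/ΔT = 304.26/21.11 = 14.41.
η_II = COP_actual/COP_Carnot = 5.117/14.41 = 0.3551.

0.355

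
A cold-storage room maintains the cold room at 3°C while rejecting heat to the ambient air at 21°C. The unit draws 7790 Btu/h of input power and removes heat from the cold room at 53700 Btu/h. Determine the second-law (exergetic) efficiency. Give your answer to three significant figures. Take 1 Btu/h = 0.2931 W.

COP_actual = Q̇_C/Ẇ = 53700/7790 = 6.893.
In absolute terms T_C = 276.15 K and T_H = 294.15 K, so ΔT = 18.00 K.
COP_Carnot = T_C/ΔT = 276.15/18.00 = 15.34.
η_II = COP_actual/COP_Carnot = 6.893/15.34 = 0.4493.

0.449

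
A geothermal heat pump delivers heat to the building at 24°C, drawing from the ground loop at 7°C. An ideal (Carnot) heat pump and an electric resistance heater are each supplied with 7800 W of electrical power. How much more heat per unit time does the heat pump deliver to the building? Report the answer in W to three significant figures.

In absolute terms T_C = 280.15 K and T_H = 297.15 K, so ΔT = 17.00 K.
COP_Carnot = T_H/ΔT = 297.15/17.00 = 17.48.
The heat pump delivers Q̇_H = COP × Ẇ = 136300 W; the resistance heater delivers Ẇ = 7800 W.
Extra = (COP − 1)·Ẇ = 128500 W.

129000 W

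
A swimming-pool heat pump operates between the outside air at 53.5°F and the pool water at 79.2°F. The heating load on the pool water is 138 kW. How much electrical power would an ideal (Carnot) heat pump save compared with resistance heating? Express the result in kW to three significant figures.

In absolute terms T_C = 285.09 K and T_H = 299.37 K, so ΔT = 14.28 K.
COP_Carnot = T_H/ΔT = 299.37/14.28 = 20.97.
Resistance heating needs Ẇ_res = Q̇_H = 138.0 kW; the reversible heat pump needs only Ẇ_hp = Q̇_H/COP = 6.582 kW.
Saving = 138.0 − 6.582 = 131.4 kW.

131 kW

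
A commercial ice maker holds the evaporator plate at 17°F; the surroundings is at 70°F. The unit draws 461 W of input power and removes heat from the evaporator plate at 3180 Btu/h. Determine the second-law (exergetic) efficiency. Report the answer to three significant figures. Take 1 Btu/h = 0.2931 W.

0.225

Converting, Q̇_C = 3180 Btu/h = 932.1 W, so COP_actual = Q̇_C/Ẇ = 932.1/461.0 = 2.022.
In absolute terms T_C = 264.82 K and T_H = 294.26 K, so ΔT = 29.44 K.
COP_Carnot = T_C/ΔT = 264.82/29.44 = 8.994.
η_II = COP_actual/COP_Carnot = 2.022/8.994 = 0.2248.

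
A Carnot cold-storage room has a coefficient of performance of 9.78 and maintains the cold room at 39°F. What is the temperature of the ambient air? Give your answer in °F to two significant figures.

COP_R = T_C/(T_H − T_C) gives T_H − T_C = T_C/COP.
With T_C = 277.04 K, T_H = 277.04 × (1 + 1/9.78) = 305.37 K.
Converting, 305.37 K = 89.99°F.

90 °F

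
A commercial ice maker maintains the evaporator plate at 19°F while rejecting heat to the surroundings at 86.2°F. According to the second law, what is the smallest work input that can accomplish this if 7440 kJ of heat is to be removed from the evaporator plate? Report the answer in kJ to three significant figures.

In absolute terms T_C = 265.93 K and T_H = 303.26 K, so ΔT = 37.33 K.
The reversible limit is COP_R = T_C/ΔT = 7.123, so W_min = Q_C/COP = Q_C·ΔT/T_C.
W_min = 7440 × 37.33/265.93 = 1044 kJ.

1040 kJ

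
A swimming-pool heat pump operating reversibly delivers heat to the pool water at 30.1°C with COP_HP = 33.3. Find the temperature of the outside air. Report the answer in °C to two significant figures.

21 °C

COP_HP = T_H/(T_H − T_C) gives T_H − T_C = T_H/COP.
With T_H = 303.25 K, T_C = 303.25 × (1 − 1/33.3) = 294.14 K.
Converting, 294.14 K = 20.99°C.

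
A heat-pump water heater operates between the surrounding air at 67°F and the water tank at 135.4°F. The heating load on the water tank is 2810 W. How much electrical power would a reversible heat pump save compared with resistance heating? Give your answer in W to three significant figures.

2490 W

In absolute terms T_C = 292.59 K and T_H = 330.59 K, so ΔT = 38.00 K.
COP_Carnot = T_H/ΔT = 330.59/38.00 = 8.700.
Resistance heating needs Ẇ_res = Q̇_H = 2810 W; the reversible heat pump needs only Ẇ_hp = Q̇_H/COP = 323.0 W.
Saving = 2810 − 323.0 = 2487 W.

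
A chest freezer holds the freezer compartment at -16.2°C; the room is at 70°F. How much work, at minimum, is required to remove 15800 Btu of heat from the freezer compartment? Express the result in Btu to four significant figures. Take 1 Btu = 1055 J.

In absolute terms T_C = 256.95 K and T_H = 294.26 K, so ΔT = 37.31 K.
The reversible limit is COP_R = T_C/ΔT = 6.887, so W_min = Q_C/COP = Q_C·ΔT/T_C.
W_min = 15800 × 37.31/256.95 = 2294 Btu.

2294 Btu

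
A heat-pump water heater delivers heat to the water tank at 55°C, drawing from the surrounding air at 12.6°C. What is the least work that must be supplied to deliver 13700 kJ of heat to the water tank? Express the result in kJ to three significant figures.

In absolute terms T_C = 285.75 K and T_H = 328.15 K, so ΔT = 42.40 K.
The reversible limit is COP_HP = T_H/ΔT = 7.739, so W_min = Q_H/COP = Q_H·ΔT/T_H.
W_min = 13700 × 42.40/328.15 = 1770 kJ.

1770 kJ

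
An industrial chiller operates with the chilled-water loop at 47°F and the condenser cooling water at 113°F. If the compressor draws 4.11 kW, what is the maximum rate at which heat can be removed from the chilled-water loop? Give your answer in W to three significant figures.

31600 W

In absolute terms T_C = 281.48 K and T_H = 318.15 K, so ΔT = 36.67 K.
COP_Carnot = T_C/ΔT = 281.48/36.67 = 7.677.
Q̇_max = COP_Carnot × Ẇ = 7.677 × 4.110 kW = 31.55 kW = 31550 W.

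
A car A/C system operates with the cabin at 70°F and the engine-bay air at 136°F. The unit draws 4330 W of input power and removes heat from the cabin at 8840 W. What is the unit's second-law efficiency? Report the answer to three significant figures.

0.254

COP_actual = Q̇_C/Ẇ = 8840/4330 = 2.042.
In absolute terms T_C = 294.26 K and T_H = 330.93 K, so ΔT = 36.67 K.
COP_Carnot = T_C/ΔT = 294.26/36.67 = 8.025.
η_II = COP_actual/COP_Carnot = 2.042/8.025 = 0.2544.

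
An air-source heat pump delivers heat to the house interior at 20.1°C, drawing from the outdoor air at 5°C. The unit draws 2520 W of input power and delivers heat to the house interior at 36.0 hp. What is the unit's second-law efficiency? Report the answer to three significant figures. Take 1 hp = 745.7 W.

0.549

Converting, Q̇_H = 36.00 hp = 26850 W, so COP_actual = Q̇_H/Ẇ = 26850/2520 = 10.65.
In absolute terms T_C = 278.15 K and T_H = 293.25 K, so ΔT = 15.10 K.
COP_Carnot = T_H/ΔT = 293.25/15.10 = 19.42.
η_II = COP_actual/COP_Carnot = 10.65/19.42 = 0.5485.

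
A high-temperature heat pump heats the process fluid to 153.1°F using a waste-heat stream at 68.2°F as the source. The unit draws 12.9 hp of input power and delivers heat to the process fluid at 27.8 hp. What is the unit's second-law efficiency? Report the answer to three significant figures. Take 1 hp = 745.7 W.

COP_actual = Q̇_H/Ẇ = 27.80/12.90 = 2.155.
In absolute terms T_C = 293.26 K and T_H = 340.43 K, so ΔT = 47.17 K.
COP_Carnot = T_H/ΔT = 340.43/47.17 = 7.218.
η_II = COP_actual/COP_Carnot = 2.155/7.218 = 0.2986.

0.299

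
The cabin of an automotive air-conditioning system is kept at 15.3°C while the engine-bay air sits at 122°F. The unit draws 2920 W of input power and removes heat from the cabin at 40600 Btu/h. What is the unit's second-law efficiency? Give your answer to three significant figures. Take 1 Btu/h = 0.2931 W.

0.490

Converting, Q̇_C = 40600 Btu/h = 11900 W, so COP_actual = Q̇_C/Ẇ = 11900/2920 = 4.075.
In absolute terms T_C = 288.45 K and T_H = 323.15 K, so ΔT = 34.70 K.
COP_Carnot = T_C/ΔT = 288.45/34.70 = 8.313.
η_II = COP_actual/COP_Carnot = 4.075/8.313 = 0.4903.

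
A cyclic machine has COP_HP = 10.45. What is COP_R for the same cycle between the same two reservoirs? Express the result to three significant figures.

Since Q_H = Q_C + W for any cycle, COP_R = Q_C/W = Q_H/W − 1.
COP_R = 10.45 − 1 = 9.45.

9.45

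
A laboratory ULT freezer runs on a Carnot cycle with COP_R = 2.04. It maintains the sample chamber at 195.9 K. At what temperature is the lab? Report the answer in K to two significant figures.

290 K

COP_R = T_C/(T_H − T_C) gives T_H − T_C = T_C/COP.
With T_C = 195.90 K, T_H = 195.90 × (1 + 1/2.04) = 291.93 K.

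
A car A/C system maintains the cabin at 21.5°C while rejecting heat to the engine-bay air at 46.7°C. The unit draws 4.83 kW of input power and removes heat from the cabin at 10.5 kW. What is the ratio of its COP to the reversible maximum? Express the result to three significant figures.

0.186

COP_actual = Q̇_C/Ẇ = 10.50/4.830 = 2.174.
In absolute terms T_C = 294.65 K and T_H = 319.85 K, so ΔT = 25.20 K.
COP_Carnot = T_C/ΔT = 294.65/25.20 = 11.69.
η_II = COP_actual/COP_Carnot = 2.174/11.69 = 0.1859.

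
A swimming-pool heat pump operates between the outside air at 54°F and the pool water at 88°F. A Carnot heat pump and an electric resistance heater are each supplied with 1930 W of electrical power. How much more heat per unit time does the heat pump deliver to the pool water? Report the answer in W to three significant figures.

29200 W

In absolute terms T_C = 285.37 K and T_H = 304.26 K, so ΔT = 18.89 K.
COP_Carnot = T_H/ΔT = 304.26/18.89 = 16.11.
The heat pump delivers Q̇_H = COP × Ẇ = 31090 W; the resistance heater delivers Ẇ = 1930 W.
Extra = (COP − 1)·Ẇ = 29160 W.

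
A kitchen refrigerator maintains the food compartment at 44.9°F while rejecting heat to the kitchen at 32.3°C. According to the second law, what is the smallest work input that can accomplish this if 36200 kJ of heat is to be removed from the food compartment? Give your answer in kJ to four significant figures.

In absolute terms T_C = 280.32 K and T_H = 305.45 K, so ΔT = 25.13 K.
The reversible limit is COP_R = T_C/ΔT = 11.15, so W_min = Q_C/COP = Q_C·ΔT/T_C.
W_min = 36200 × 25.13/280.32 = 3246 kJ.

3246 kJ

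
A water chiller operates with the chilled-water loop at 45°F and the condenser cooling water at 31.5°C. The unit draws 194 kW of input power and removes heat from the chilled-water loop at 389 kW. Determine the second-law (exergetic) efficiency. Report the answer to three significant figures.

COP_actual = Q̇_C/Ẇ = 389.0/194.0 = 2.005.
In absolute terms T_C = 280.37 K and T_H = 304.65 K, so ΔT = 24.28 K.
COP_Carnot = T_C/ΔT = 280.37/24.28 = 11.55.
η_II = COP_actual/COP_Carnot = 2.005/11.55 = 0.1736.

0.174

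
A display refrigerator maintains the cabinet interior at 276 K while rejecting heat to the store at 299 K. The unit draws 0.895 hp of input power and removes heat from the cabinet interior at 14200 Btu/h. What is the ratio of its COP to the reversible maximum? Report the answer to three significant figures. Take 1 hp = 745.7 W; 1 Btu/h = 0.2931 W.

Converting, Q̇_C = 14200 Btu/h = 5.581 hp, so COP_actual = Q̇_C/Ẇ = 5.581/0.8950 = 6.236.
The reservoir spacing is ΔT = 299 − 276 = 23.00 K.
COP_Carnot = T_C/ΔT = 276.00/23.00 = 12.00.
η_II = COP_actual/COP_Carnot = 6.236/12.00 = 0.5197.

0.520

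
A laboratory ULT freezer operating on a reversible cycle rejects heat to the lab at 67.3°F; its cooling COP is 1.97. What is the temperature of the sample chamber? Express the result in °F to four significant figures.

For a Carnot refrigerator COP_R = T_C/(T_H − T_C), so T_C = COP·T_H/(1 + COP).
With T_H = 292.76 K, T_C = 1.97 × 292.76/2.970 = 194.19 K.
Converting, 194.19 K = -110.13°F.

-110.1 °F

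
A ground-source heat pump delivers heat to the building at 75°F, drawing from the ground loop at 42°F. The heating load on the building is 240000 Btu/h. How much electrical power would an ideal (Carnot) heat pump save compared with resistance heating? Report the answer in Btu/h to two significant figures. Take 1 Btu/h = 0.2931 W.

In absolute terms T_C = 278.71 K and T_H = 297.04 K, so ΔT = 18.33 K.
COP_Carnot = T_H/ΔT = 297.04/18.33 = 16.20.
Resistance heating needs Ẇ_res = Q̇_H = 240000 Btu/h; the reversible heat pump needs only Ẇ_hp = Q̇_H/COP = 14810 Btu/h.
Saving = 240000 − 14810 = 225200 Btu/h.

230000 Btu/h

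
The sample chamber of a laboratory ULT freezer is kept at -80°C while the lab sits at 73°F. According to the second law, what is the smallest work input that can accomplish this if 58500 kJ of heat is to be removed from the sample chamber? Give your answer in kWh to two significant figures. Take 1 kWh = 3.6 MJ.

8.6 kWh

In absolute terms T_C = 193.15 K and T_H = 295.93 K, so ΔT = 102.8 K.
The reversible limit is COP_R = T_C/ΔT = 1.879, so W_min = Q_C/COP = Q_C·ΔT/T_C.
W_min = 58500 × 102.8/193.15 = 31130 kJ = 8.647 kWh.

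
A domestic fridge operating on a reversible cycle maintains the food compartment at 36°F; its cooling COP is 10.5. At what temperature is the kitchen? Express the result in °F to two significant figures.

83 °F

COP_R = T_C/(T_H − T_C) gives T_H − T_C = T_C/COP.
With T_C = 275.37 K, T_H = 275.37 × (1 + 1/10.5) = 301.60 K.
Converting, 301.60 K = 83.21°F.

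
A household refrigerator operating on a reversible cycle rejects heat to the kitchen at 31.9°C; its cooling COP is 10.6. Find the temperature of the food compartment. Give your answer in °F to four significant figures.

42.08 °F

For a Carnot refrigerator COP_R = T_C/(T_H − T_C), so T_C = COP·T_H/(1 + COP).
With T_H = 305.05 K, T_C = 10.6 × 305.05/11.60 = 278.75 K.
Converting, 278.75 K = 42.08°F.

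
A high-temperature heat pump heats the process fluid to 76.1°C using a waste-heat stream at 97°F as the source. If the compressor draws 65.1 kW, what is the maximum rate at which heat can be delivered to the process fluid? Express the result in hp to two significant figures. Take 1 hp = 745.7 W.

760 hp

In absolute terms T_C = 309.26 K and T_H = 349.25 K, so ΔT = 39.99 K.
COP_Carnot = T_H/ΔT = 349.25/39.99 = 8.734.
Q̇_max = COP_Carnot × Ẇ = 8.734 × 65.10 kW = 568.6 kW = 762.5 hp.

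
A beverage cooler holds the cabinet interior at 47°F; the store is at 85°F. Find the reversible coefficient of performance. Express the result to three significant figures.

In absolute terms T_C = 281.48 K and T_H = 302.59 K, so ΔT = 21.11 K.
For a reversible cycle, COP_Carnot = T_C/ΔT = 281.48/21.11 = 13.33.

13.3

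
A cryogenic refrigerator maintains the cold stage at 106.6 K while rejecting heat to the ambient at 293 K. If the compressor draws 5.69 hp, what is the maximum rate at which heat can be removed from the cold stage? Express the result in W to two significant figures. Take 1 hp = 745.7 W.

The reservoir spacing is ΔT = 293 − 106.6 = 186.4 K.
COP_Carnot = T_C/ΔT = 106.60/186.4 = 0.5719.
Q̇_max = COP_Carnot × Ẇ = 0.5719 × 5.690 hp = 3.254 hp = 2427 W.

2400 W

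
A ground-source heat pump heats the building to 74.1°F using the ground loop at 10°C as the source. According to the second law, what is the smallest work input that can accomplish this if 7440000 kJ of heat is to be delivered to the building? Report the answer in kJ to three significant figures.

In absolute terms T_C = 283.15 K and T_H = 296.54 K, so ΔT = 13.39 K.
The reversible limit is COP_HP = T_H/ΔT = 22.15, so W_min = Q_H/COP = Q_H·ΔT/T_H.
W_min = 7440000 × 13.39/296.54 = 335900 kJ.

336000 kJ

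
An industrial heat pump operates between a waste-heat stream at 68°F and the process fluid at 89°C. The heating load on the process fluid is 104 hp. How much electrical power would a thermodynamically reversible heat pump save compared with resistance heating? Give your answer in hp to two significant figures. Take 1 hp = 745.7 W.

84 hp

In absolute terms T_C = 293.15 K and T_H = 362.15 K, so ΔT = 69.00 K.
COP_Carnot = T_H/ΔT = 362.15/69.00 = 5.249.
Resistance heating needs Ẇ_res = Q̇_H = 104.0 hp; the reversible heat pump needs only Ẇ_hp = Q̇_H/COP = 19.81 hp.
Saving = 104.0 − 19.81 = 84.19 hp.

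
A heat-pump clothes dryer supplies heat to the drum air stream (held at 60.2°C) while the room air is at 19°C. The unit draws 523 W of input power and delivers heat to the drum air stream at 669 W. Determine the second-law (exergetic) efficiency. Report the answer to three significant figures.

0.158

COP_actual = Q̇_H/Ẇ = 669.0/523.0 = 1.279.
In absolute terms T_C = 292.15 K and T_H = 333.35 K, so ΔT = 41.20 K.
COP_Carnot = T_H/ΔT = 333.35/41.20 = 8.091.
η_II = COP_actual/COP_Carnot = 1.279/8.091 = 0.1581.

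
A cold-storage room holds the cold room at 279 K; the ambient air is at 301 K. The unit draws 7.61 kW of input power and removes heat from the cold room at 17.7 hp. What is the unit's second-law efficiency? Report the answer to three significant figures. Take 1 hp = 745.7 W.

Converting, Q̇_C = 17.70 hp = 13.20 kW, so COP_actual = Q̇_C/Ẇ = 13.20/7.610 = 1.734.
The reservoir spacing is ΔT = 301 − 279 = 22.00 K.
COP_Carnot = T_C/ΔT = 279.00/22.00 = 12.68.
η_II = COP_actual/COP_Carnot = 1.734/12.68 = 0.1368.

0.137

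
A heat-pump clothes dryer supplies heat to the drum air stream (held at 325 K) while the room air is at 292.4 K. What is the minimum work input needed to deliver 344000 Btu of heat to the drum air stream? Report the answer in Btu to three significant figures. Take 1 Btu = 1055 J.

34500 Btu

The reservoir spacing is ΔT = 325 − 292.4 = 32.60 K.
The reversible limit is COP_HP = T_H/ΔT = 9.969, so W_min = Q_H/COP = Q_H·ΔT/T_H.
W_min = 344000 × 32.60/325.00 = 34510 Btu.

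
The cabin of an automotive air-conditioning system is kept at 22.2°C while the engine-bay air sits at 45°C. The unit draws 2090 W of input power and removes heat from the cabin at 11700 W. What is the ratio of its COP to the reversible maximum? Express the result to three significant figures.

COP_actual = Q̇_C/Ẇ = 11700/2090 = 5.598.
In absolute terms T_C = 295.35 K and T_H = 318.15 K, so ΔT = 22.80 K.
COP_Carnot = T_C/ΔT = 295.35/22.80 = 12.95.
η_II = COP_actual/COP_Carnot = 5.598/12.95 = 0.4322.

0.432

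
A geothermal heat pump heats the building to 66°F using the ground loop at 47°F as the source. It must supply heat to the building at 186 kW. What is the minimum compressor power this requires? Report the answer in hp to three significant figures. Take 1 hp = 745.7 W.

In absolute terms T_C = 281.48 K and T_H = 292.04 K, so ΔT = 10.56 K.
COP_Carnot = T_H/ΔT = 292.04/10.56 = 27.67.
Ẇ_min = Q̇/COP_Carnot = 186.0/27.67 = 6.723 kW = 9.015 hp.

9.02 hp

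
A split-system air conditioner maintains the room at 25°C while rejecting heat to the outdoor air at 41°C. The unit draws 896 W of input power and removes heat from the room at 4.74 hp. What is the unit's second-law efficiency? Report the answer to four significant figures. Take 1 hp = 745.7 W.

0.2117

Converting, Q̇_C = 4.740 hp = 3535 W, so COP_actual = Q̇_C/Ẇ = 3535/896.0 = 3.945.
In absolute terms T_C = 298.15 K and T_H = 314.15 K, so ΔT = 16.00 K.
COP_Carnot = T_C/ΔT = 298.15/16.00 = 18.63.
η_II = COP_actual/COP_Carnot = 3.945/18.63 = 0.2117.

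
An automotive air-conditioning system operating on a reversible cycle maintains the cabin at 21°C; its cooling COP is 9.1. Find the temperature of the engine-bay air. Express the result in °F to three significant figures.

COP_R = T_C/(T_H − T_C) gives T_H − T_C = T_C/COP.
With T_C = 294.15 K, T_H = 294.15 × (1 + 1/9.1) = 326.47 K.
Converting, 326.47 K = 127.98°F.

128 °F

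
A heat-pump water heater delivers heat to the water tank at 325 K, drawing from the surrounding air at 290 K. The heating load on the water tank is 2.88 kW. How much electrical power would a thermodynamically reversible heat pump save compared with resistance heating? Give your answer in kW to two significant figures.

2.6 kW

The reservoir spacing is ΔT = 325 − 290 = 35.00 K.
COP_Carnot = T_H/ΔT = 325.00/35.00 = 9.286.
Resistance heating needs Ẇ_res = Q̇_H = 2.880 kW; the reversible heat pump needs only Ẇ_hp = Q̇_H/COP = 0.3102 kW.
Saving = 2.880 − 0.3102 = 2.570 kW.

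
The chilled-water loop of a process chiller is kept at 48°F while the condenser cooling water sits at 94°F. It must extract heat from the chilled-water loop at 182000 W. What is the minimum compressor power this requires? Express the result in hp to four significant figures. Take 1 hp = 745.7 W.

In absolute terms T_C = 282.04 K and T_H = 307.59 K, so ΔT = 25.56 K.
COP_Carnot = T_C/ΔT = 282.04/25.56 = 11.04.
Ẇ_min = Q̇/COP_Carnot = 182000/11.04 = 16490 W = 22.11 hp.

22.11 hp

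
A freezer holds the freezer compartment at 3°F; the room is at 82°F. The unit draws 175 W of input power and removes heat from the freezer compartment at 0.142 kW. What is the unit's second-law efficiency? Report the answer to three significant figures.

Converting, Q̇_C = 0.1420 kW = 142.0 W, so COP_actual = Q̇_C/Ẇ = 142.0/175.0 = 0.8114.
In absolute terms T_C = 257.04 K and T_H = 300.93 K, so ΔT = 43.89 K.
COP_Carnot = T_C/ΔT = 257.04/43.89 = 5.857.
η_II = COP_actual/COP_Carnot = 0.8114/5.857 = 0.1385.

0.139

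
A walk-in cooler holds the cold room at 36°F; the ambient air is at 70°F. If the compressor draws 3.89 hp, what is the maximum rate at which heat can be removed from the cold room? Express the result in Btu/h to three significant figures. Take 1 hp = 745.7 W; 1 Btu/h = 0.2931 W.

In absolute terms T_C = 275.37 K and T_H = 294.26 K, so ΔT = 18.89 K.
COP_Carnot = T_C/ΔT = 275.37/18.89 = 14.58.
Q̇_max = COP_Carnot × Ẇ = 14.58 × 3.890 hp = 56.71 hp = 144300 Btu/h.

144000 Btu/h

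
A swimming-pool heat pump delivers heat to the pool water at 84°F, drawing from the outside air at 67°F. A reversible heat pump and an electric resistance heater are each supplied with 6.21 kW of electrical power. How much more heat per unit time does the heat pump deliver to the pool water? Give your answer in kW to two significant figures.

190 kW

In absolute terms T_C = 292.59 K and T_H = 302.04 K, so ΔT = 9.444 K.
COP_Carnot = T_H/ΔT = 302.04/9.444 = 31.98.
The heat pump delivers Q̇_H = COP × Ẇ = 198.6 kW; the resistance heater delivers Ẇ = 6.210 kW.
Extra = (COP − 1)·Ẇ = 192.4 kW.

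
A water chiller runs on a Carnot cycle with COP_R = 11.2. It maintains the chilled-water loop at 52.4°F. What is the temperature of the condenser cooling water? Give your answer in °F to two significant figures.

98 °F

COP_R = T_C/(T_H − T_C) gives T_H − T_C = T_C/COP.
With T_C = 284.48 K, T_H = 284.48 × (1 + 1/11.2) = 309.88 K.
Converting, 309.88 K = 98.12°F.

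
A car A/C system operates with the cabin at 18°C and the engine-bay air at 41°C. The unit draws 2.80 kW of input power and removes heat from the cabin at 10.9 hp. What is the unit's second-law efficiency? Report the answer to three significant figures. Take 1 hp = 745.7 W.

0.229

Converting, Q̇_C = 10.90 hp = 8.128 kW, so COP_actual = Q̇_C/Ẇ = 8.128/2.800 = 2.903.
In absolute terms T_C = 291.15 K and T_H = 314.15 K, so ΔT = 23.00 K.
COP_Carnot = T_C/ΔT = 291.15/23.00 = 12.66.
η_II = COP_actual/COP_Carnot = 2.903/12.66 = 0.2293.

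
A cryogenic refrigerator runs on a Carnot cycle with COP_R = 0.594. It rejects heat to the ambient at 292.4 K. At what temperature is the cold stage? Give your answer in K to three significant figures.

109 K

For a Carnot refrigerator COP_R = T_C/(T_H − T_C), so T_C = COP·T_H/(1 + COP).
With T_H = 292.40 K, T_C = 0.594 × 292.40/1.594 = 108.96 K.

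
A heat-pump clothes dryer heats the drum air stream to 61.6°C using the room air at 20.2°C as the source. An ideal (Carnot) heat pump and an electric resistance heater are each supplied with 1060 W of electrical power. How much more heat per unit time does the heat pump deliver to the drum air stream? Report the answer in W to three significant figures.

7510 W

In absolute terms T_C = 293.35 K and T_H = 334.75 K, so ΔT = 41.40 K.
COP_Carnot = T_H/ΔT = 334.75/41.40 = 8.086.
The heat pump delivers Q̇_H = COP × Ẇ = 8571 W; the resistance heater delivers Ẇ = 1060 W.
Extra = (COP − 1)·Ẇ = 7511 W.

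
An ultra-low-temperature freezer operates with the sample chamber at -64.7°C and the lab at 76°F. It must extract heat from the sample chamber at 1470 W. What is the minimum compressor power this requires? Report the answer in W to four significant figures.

In absolute terms T_C = 208.45 K and T_H = 297.59 K, so ΔT = 89.14 K.
COP_Carnot = T_C/ΔT = 208.45/89.14 = 2.338.
Ẇ_min = Q̇/COP_Carnot = 1470/2.338 = 628.7 W.

628.7 W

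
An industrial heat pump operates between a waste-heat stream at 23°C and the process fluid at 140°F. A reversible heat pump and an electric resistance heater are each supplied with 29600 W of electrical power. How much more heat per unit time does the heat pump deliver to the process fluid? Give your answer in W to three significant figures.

In absolute terms T_C = 296.15 K and T_H = 333.15 K, so ΔT = 37.00 K.
COP_Carnot = T_H/ΔT = 333.15/37.00 = 9.004.
The heat pump delivers Q̇_H = COP × Ẇ = 266500 W; the resistance heater delivers Ẇ = 29600 W.
Extra = (COP − 1)·Ẇ = 236900 W.

237000 W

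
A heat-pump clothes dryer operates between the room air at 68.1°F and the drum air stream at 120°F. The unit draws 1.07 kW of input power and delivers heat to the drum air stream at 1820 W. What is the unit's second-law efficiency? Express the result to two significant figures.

0.15

Converting, Q̇_H = 1820 W = 1.820 kW, so COP_actual = Q̇_H/Ẇ = 1.820/1.070 = 1.701.
In absolute terms T_C = 293.21 K and T_H = 322.04 K, so ΔT = 28.83 K.
COP_Carnot = T_H/ΔT = 322.04/28.83 = 11.17.
η_II = COP_actual/COP_Carnot = 1.701/11.17 = 0.1523.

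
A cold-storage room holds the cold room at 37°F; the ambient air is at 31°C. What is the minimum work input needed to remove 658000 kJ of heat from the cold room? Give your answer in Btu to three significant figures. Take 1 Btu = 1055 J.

63800 Btu

In absolute terms T_C = 275.93 K and T_H = 304.15 K, so ΔT = 28.22 K.
The reversible limit is COP_R = T_C/ΔT = 9.777, so W_min = Q_C/COP = Q_C·ΔT/T_C.
W_min = 658000 × 28.22/275.93 = 67300 kJ = 63790 Btu.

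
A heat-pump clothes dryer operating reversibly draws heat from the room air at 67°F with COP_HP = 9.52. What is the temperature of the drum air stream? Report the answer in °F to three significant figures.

COP_HP = T_H/(T_H − T_C) rearranges to T_H = COP·T_C/(COP − 1).
With T_C = 292.59 K, T_H = 9.52 × 292.59/8.520 = 326.94 K.
Converting, 326.94 K = 128.82°F.

129 °F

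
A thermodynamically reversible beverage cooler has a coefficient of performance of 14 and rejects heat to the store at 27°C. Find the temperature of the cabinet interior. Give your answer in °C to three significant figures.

6.99 °C

For a Carnot refrigerator COP_R = T_C/(T_H − T_C), so T_C = COP·T_H/(1 + COP).
With T_H = 300.15 K, T_C = 14 × 300.15/15.00 = 280.14 K.
Converting, 280.14 K = 6.99°C.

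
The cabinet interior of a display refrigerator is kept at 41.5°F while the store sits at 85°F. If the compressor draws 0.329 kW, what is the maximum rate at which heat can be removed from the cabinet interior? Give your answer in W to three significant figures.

In absolute terms T_C = 278.43 K and T_H = 302.59 K, so ΔT = 24.17 K.
COP_Carnot = T_C/ΔT = 278.43/24.17 = 11.52.
Q̇_max = COP_Carnot × Ẇ = 11.52 × 0.3290 kW = 3.790 kW = 3790 W.

3790 W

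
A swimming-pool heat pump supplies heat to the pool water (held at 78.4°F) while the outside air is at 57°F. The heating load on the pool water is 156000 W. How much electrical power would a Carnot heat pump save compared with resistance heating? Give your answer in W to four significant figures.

149800 W

In absolute terms T_C = 287.04 K and T_H = 298.93 K, so ΔT = 11.89 K.
COP_Carnot = T_H/ΔT = 298.93/11.89 = 25.14.
Resistance heating needs Ẇ_res = Q̇_H = 156000 W; the reversible heat pump needs only Ẇ_hp = Q̇_H/COP = 6204 W.
Saving = 156000 − 6204 = 149800 W.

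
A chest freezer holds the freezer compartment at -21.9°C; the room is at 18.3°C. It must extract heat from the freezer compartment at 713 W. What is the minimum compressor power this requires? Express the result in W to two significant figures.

110 W

In absolute terms T_C = 251.25 K and T_H = 291.45 K, so ΔT = 40.20 K.
COP_Carnot = T_C/ΔT = 251.25/40.20 = 6.250.
Ẇ_min = Q̇/COP_Carnot = 713.0/6.250 = 114.1 W.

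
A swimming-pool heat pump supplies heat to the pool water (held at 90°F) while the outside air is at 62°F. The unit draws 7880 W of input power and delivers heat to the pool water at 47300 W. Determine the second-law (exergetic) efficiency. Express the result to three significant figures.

COP_actual = Q̇_H/Ẇ = 47300/7880 = 6.003.
In absolute terms T_C = 289.82 K and T_H = 305.37 K, so ΔT = 15.56 K.
COP_Carnot = T_H/ΔT = 305.37/15.56 = 19.63.
η_II = COP_actual/COP_Carnot = 6.003/19.63 = 0.3058.

0.306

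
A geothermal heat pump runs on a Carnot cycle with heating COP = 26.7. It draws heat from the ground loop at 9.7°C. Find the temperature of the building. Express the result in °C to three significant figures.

20.7 °C

COP_HP = T_H/(T_H − T_C) rearranges to T_H = COP·T_C/(COP − 1).
With T_C = 282.85 K, T_H = 26.7 × 282.85/25.70 = 293.86 K.
Converting, 293.86 K = 20.71°C.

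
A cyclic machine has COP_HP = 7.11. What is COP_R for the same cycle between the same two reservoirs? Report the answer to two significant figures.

6.1

Since Q_H = Q_C + W for any cycle, COP_R = Q_C/W = Q_H/W − 1.
COP_R = 7.11 − 1 = 6.11.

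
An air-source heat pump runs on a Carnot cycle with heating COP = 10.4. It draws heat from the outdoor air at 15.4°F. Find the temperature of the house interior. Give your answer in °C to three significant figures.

COP_HP = T_H/(T_H − T_C) rearranges to T_H = COP·T_C/(COP − 1).
With T_C = 263.93 K, T_H = 10.4 × 263.93/9.400 = 292.01 K.
Converting, 292.01 K = 18.86°C.

18.9 °C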